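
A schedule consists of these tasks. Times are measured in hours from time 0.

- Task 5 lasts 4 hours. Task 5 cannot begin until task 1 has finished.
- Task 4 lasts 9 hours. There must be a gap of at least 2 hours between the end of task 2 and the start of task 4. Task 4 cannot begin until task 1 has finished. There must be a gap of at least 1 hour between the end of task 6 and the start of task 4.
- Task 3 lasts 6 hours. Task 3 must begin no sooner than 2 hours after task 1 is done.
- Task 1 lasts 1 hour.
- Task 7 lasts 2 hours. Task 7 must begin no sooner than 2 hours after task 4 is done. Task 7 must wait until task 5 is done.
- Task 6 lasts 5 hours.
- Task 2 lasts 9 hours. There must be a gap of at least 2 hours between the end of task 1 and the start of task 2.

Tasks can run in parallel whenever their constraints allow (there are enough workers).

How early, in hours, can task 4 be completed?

Task 6 has no prerequisites, so it starts at hour 0 and finishes at hour 5.
Task 1 can start immediately at hour 0; it finishes at hour 1.
Task 2 cannot begin until task 1 (finishes hour 1, plus 2-hour gap → hour 3). It runs from hour 3 to 3 + 9 = hour 12.
For task 4: task 2 (finishes hour 12, plus 2-hour gap → hour 14); task 1 (finishes hour 1); task 6 (finishes hour 5, plus 1-hour gap → hour 6). Taking the maximum gives a start of hour 14, and it finishes at 14 + 9 = hour 23.

23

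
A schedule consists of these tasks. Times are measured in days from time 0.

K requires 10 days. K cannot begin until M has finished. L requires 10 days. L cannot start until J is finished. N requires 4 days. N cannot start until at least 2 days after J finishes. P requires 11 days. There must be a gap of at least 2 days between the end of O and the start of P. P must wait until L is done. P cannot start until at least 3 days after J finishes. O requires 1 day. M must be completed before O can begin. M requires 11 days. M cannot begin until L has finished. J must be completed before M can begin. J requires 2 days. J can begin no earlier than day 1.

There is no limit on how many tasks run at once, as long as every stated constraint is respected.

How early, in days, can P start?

27

After its own release at day 1, J can start at day 1 and finishes at day 3.
L cannot begin until J (finishes day 3). It runs from day 3 to 3 + 10 = day 13.
M cannot start until L (finishes day 13); J (finishes day 3). The controlling bound is day 13, so M finishes at 13 + 11 = day 24.
O waits on M (finishes day 24), so it starts at day 24 and finishes at 24 + 1 = day 25.
P waits on O (finishes day 25, plus 2-day gap → day 27); L (finishes day 13); J (finishes day 3, plus 3-day gap → day 6). The latest of these is day 27, which is the earliest P can start.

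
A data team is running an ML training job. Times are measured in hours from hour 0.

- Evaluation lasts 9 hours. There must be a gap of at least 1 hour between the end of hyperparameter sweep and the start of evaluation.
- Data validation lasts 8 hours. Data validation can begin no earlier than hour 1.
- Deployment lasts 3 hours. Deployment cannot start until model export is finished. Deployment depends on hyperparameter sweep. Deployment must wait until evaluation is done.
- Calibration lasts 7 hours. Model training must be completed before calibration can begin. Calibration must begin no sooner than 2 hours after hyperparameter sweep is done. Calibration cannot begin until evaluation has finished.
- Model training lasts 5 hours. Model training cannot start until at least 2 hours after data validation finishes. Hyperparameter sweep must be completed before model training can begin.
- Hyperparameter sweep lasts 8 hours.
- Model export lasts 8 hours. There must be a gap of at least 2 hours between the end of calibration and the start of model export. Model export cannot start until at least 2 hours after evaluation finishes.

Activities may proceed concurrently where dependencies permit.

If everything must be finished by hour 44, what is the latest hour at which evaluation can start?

To finish by hour 44, deployment (duration 3) must start no later than hour 41.
Since deployment (must start by hour 41) depends on it, model export must finish by hour 41. Backing off its 8-hour duration gives a latest start of hour 33.
Calibration must finish before model export (must start by hour 33, minus 2-hour gap → hour 31). With a 7-hour duration, calibration must start by 31 − 7 = hour 24.
Evaluation has several dependents: calibration (must start by hour 24); model export (must start by hour 33, minus 2-hour gap → hour 31); deployment (must start by hour 41). The earliest of those limits is hour 24, so evaluation must start by 24 − 9 = hour 15.

15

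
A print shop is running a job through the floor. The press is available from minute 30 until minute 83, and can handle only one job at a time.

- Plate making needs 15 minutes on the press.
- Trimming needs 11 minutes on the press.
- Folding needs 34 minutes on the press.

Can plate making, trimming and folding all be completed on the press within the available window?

No

The press window is 83 − 30 = 53 minutes.
Running back to back, the jobs need 15 + 11 + 34 = 60 minutes on the press.
Since 60 > 53, they cannot all fit.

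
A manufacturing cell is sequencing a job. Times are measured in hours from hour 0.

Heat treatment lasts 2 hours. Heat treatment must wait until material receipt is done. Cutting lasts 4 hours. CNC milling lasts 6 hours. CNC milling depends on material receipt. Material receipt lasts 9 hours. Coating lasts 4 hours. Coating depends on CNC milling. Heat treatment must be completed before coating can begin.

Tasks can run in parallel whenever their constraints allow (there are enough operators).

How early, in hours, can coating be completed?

Material receipt has no prerequisites, so it starts at hour 0 and finishes at hour 9.
After material receipt (finishes hour 9), heat treatment can start at hour 9 and finishes at hour 11.
CNC milling cannot begin until material receipt (finishes hour 9). It runs from hour 9 to 9 + 6 = hour 15.
For coating: CNC milling (finishes hour 15); heat treatment (finishes hour 11). Taking the maximum gives a start of hour 15, and it finishes at 15 + 4 = hour 19.

19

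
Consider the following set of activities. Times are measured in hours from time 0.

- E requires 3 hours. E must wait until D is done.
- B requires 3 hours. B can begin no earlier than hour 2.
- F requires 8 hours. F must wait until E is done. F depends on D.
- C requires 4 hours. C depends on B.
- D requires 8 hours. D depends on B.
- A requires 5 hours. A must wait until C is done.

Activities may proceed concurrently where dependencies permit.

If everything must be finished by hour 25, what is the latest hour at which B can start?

Nothing follows A; the deadline of hour 25 is its only limit. It must start by 25 − 5 = hour 20.
C feeds into A (must start by hour 20); so C must finish by hour 20 and therefore start by hour 16.
F must finish by hour 25; it takes 8 hours, so it must start by 25 − 8 = hour 17.
Since F (must start by hour 17) depends on it, E must finish by hour 17. Backing off its 3-hour duration gives a latest start of hour 14.
D has several dependents: E (must start by hour 14); F (must start by hour 17). The earliest of those limits is hour 14, so D must start by 14 − 8 = hour 6.
For B: C (must start by hour 16); D (must start by hour 6). The most restrictive is hour 6; with a 3-hour duration, B must start by hour 3.

3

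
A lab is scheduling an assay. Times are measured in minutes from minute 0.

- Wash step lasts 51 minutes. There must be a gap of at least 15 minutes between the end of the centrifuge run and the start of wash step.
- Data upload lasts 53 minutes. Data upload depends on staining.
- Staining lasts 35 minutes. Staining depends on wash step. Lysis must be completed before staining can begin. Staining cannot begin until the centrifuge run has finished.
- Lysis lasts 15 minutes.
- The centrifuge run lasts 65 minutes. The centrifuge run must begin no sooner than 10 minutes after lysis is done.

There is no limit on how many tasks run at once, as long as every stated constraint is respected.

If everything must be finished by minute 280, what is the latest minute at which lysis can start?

36

Data upload must finish by minute 280; it takes 53 minutes, so it must start by 280 − 53 = minute 227.
Staining must finish before data upload (must start by minute 227). With a 35-minute duration, staining must start by 227 − 35 = minute 192.
Wash step feeds into staining (must start by minute 192); so wash step must finish by minute 192 and therefore start by minute 141.
For the centrifuge run: wash step (must start by minute 141, minus 15-minute gap → minute 126); staining (must start by minute 192). The most restrictive is minute 126; with a 65-minute duration, the centrifuge run must start by minute 61.
Lysis feeds the centrifuge run (must start by minute 61, minus 10-minute gap → minute 51); staining (must start by minute 192). Taking the minimum, lysis must finish by minute 51 and start by 51 − 15 = minute 36.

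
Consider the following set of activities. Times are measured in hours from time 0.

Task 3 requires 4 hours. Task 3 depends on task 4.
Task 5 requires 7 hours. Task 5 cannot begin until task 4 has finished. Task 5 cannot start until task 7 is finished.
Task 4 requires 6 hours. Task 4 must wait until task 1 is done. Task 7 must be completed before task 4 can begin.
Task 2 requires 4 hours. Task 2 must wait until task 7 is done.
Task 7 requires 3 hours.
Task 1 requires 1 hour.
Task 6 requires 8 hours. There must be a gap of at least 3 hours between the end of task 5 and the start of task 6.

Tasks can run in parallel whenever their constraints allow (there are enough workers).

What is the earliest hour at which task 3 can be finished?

13

Nothing blocks task 7, so it runs from hour 0 to hour 3.
Task 1 can start immediately at hour 0; it finishes at hour 1.
Task 4 has to wait for task 1 (finishes hour 1); task 7 (finishes hour 3). The latest of these is hour 3, so task 4 runs hour 3 to 3 + 6 = hour 9.
Task 3 cannot begin until task 4 (finishes hour 9). It runs from hour 9 to 9 + 4 = hour 13.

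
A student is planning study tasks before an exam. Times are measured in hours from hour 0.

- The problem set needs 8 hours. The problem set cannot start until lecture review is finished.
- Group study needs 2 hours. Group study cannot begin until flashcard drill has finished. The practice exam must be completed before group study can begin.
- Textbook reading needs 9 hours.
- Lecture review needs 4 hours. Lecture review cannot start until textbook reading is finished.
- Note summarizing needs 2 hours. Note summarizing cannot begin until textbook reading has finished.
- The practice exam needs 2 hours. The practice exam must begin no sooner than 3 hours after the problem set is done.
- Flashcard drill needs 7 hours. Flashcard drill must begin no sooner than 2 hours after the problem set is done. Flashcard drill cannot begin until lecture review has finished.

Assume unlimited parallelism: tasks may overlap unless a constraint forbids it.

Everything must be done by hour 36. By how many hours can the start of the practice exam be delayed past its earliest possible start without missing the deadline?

8

Nothing blocks textbook reading, so it runs from hour 0 to hour 9.
Lecture review waits on textbook reading (finishes hour 9), so it starts at hour 9 and finishes at 9 + 4 = hour 13.
After lecture review (finishes hour 13), the problem set can start at hour 13 and finishes at hour 21.
The practice exam waits on the problem set (finishes hour 21, plus 3-hour gap → hour 24), so it starts at hour 24 and finishes at 24 + 2 = hour 26.

Working backward from the deadline:
To finish by hour 36, group study (duration 2) must start no later than hour 34.
Since group study (must start by hour 34) depends on it, the practice exam must finish by hour 34. Backing off its 2-hour duration gives a latest start of hour 32.
So the practice exam can start as early as hour 24 and as late as hour 32, giving 32 − 24 = 8 hours of slack.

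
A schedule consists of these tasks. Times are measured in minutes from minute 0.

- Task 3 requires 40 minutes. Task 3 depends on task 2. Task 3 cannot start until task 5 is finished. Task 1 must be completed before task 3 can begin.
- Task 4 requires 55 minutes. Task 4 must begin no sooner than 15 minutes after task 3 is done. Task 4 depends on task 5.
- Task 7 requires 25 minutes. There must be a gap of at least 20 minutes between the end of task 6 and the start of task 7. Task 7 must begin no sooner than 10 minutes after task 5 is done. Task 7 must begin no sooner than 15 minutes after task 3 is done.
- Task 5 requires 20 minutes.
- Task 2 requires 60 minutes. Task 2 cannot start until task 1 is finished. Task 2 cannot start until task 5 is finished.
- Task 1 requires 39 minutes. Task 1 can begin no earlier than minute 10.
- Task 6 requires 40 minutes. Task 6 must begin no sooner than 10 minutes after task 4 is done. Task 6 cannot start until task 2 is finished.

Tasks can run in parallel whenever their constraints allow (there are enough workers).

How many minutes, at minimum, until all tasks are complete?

314

Task 5 has no prerequisites, so it starts at minute 0 and finishes at minute 20.
After its own release at minute 10, task 1 can start at minute 10 and finishes at minute 49.
Task 2 cannot start until task 1 (finishes minute 49); task 5 (finishes minute 20). The controlling bound is minute 49, so task 2 finishes at 49 + 60 = minute 109.
For task 3: task 2 (finishes minute 109); task 5 (finishes minute 20); task 1 (finishes minute 49). Taking the maximum gives a start of minute 109, and it finishes at 109 + 40 = minute 149.
For task 4: task 3 (finishes minute 149, plus 15-minute gap → minute 164); task 5 (finishes minute 20). Taking the maximum gives a start of minute 164, and it finishes at 164 + 55 = minute 219.
Task 6 needs all of task 4 (finishes minute 219, plus 10-minute gap → minute 229); task 2 (finishes minute 109). That puts its earliest start at minute 229; it finishes at 229 + 40 = minute 269.
Task 7 needs all of task 6 (finishes minute 269, plus 20-minute gap → minute 289); task 5 (finishes minute 20, plus 10-minute gap → minute 30); task 3 (finishes minute 149, plus 15-minute gap → minute 164). That puts its earliest start at minute 289; it finishes at 289 + 25 = minute 314.
All tasks are finished once the last one completes. Finish times: Task 1 at 49, Task 2 at 109, Task 3 at 149, Task 4 at 219, Task 5 at 20, Task 6 at 269, Task 7 at 314. The latest is minute 314.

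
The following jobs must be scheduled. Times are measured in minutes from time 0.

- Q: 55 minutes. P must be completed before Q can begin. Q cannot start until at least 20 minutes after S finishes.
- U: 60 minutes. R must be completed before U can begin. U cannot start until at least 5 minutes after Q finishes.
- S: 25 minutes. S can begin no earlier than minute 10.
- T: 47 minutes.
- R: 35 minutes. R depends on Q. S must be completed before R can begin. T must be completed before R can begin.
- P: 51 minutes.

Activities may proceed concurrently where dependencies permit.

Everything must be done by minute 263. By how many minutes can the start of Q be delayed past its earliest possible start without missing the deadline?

S cannot begin until its own release at minute 10. It runs from minute 10 to 10 + 25 = minute 35.
P has no prerequisites, so it starts at minute 0 and finishes at minute 51.
Q needs all of P (finishes minute 51); S (finishes minute 35, plus 20-minute gap → minute 55). That puts its earliest start at minute 55; it finishes at 55 + 55 = minute 110.

Working backward from the deadline:
Nothing follows U; the deadline of minute 263 is its only limit. It must start by 263 − 60 = minute 203.
R feeds into U (must start by minute 203); so R must finish by minute 203 and therefore start by minute 168.
For Q: R (must start by minute 168); U (must start by minute 203, minus 5-minute gap → minute 198). The most restrictive is minute 168; with a 55-minute duration, Q must start by minute 113.
So Q can start as early as minute 55 and as late as minute 113, giving 113 − 55 = 58 minutes of slack.

58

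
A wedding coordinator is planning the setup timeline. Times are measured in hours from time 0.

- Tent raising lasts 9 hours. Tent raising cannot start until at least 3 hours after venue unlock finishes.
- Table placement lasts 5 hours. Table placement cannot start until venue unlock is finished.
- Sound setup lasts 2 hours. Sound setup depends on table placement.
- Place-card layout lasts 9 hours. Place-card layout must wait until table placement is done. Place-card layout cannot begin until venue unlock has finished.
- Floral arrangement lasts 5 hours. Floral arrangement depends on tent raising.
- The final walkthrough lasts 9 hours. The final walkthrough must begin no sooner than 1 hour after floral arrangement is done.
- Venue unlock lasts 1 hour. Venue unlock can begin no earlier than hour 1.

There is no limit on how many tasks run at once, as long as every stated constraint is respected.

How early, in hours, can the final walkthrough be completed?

Venue unlock waits on its own release at hour 1, so it starts at hour 1 and finishes at 1 + 1 = hour 2.
After venue unlock (finishes hour 2, plus 3-hour gap → hour 5), tent raising can start at hour 5 and finishes at hour 14.
After tent raising (finishes hour 14), floral arrangement can start at hour 14 and finishes at hour 19.
The final walkthrough waits on floral arrangement (finishes hour 19, plus 1-hour gap → hour 20), so it starts at hour 20 and finishes at 20 + 9 = hour 29.

29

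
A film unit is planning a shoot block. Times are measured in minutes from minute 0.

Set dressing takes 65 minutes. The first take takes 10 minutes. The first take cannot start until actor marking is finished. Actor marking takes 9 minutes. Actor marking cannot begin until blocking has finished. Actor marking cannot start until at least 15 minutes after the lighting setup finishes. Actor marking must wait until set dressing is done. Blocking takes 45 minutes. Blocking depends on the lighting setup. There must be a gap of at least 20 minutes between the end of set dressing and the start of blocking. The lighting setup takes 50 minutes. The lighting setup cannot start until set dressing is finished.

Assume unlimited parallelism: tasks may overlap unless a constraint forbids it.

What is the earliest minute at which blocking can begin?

Set dressing has no prerequisites, so it starts at minute 0 and finishes at minute 65.
The lighting setup cannot begin until set dressing (finishes minute 65). It runs from minute 65 to 65 + 50 = minute 115.
Blocking waits on the lighting setup (finishes minute 115); set dressing (finishes minute 65, plus 20-minute gap → minute 85). The latest of these is minute 115, which is the earliest blocking can start.

115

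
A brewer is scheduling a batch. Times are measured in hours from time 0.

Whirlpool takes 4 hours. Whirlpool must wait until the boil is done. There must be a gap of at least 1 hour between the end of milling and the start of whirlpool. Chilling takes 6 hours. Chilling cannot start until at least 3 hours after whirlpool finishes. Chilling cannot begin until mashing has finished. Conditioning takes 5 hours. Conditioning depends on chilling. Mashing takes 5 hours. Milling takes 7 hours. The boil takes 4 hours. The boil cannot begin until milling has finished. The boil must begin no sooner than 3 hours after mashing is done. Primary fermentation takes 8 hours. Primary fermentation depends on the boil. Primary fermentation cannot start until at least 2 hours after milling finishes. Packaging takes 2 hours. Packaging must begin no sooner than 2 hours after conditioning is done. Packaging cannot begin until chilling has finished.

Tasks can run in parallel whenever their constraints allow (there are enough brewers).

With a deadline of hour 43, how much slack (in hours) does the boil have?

Mashing has no prerequisites, so it starts at hour 0 and finishes at hour 5.
Milling can start immediately at hour 0; it finishes at hour 7.
The boil cannot start until milling (finishes hour 7); mashing (finishes hour 5, plus 3-hour gap → hour 8). The controlling bound is hour 8, so the boil finishes at 8 + 4 = hour 12.

Working backward from the deadline:
Packaging has no dependents, so it just needs to finish by hour 43. Starting by 43 − 2 = hour 41 achieves that.
Conditioning must finish before packaging (must start by hour 41, minus 2-hour gap → hour 39). With a 5-hour duration, conditioning must start by 39 − 5 = hour 34.
Chilling feeds conditioning (must start by hour 34); packaging (must start by hour 41). Taking the minimum, chilling must finish by hour 34 and start by 34 − 6 = hour 28.
Since chilling (must start by hour 28, minus 3-hour gap → hour 25) depends on it, whirlpool must finish by hour 25. Backing off its 4-hour duration gives a latest start of hour 21.
Primary fermentation has no dependents, so it just needs to finish by hour 43. Starting by 43 − 8 = hour 35 achieves that.
For the boil: whirlpool (must start by hour 21); primary fermentation (must start by hour 35). The most restrictive is hour 21; with a 4-hour duration, the boil must start by hour 17.
So the boil can start as early as hour 8 and as late as hour 17, giving 17 − 8 = 9 hours of slack.

9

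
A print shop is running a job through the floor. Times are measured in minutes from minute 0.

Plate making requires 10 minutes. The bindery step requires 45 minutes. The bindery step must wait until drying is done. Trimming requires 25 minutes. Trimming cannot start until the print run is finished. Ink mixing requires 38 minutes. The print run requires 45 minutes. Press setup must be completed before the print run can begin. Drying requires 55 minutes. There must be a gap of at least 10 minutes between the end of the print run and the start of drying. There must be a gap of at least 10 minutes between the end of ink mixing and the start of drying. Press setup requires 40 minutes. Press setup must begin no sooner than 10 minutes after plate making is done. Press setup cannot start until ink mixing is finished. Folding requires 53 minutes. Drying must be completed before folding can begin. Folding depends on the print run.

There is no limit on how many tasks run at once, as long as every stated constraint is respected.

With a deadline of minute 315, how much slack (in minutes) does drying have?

74

Ink mixing has no prerequisites, so it starts at minute 0 and finishes at minute 38.
Plate making has no prerequisites, so it starts at minute 0 and finishes at minute 10.
Press setup has to wait for plate making (finishes minute 10, plus 10-minute gap → minute 20); ink mixing (finishes minute 38). The latest of these is minute 38, so press setup runs minute 38 to 38 + 40 = minute 78.
The print run cannot begin until press setup (finishes minute 78). It runs from minute 78 to 78 + 45 = minute 123.
Drying has to wait for the print run (finishes minute 123, plus 10-minute gap → minute 133); ink mixing (finishes minute 38, plus 10-minute gap → minute 48). The latest of these is minute 133, so drying runs minute 133 to 133 + 55 = minute 188.

Working backward from the deadline:
Folding must finish by minute 315; it takes 53 minutes, so it must start by 315 − 53 = minute 262.
To finish by minute 315, the bindery step (duration 45) must start no later than minute 270.
Drying has several dependents: folding (must start by minute 262); the bindery step (must start by minute 270). The earliest of those limits is minute 262, so drying must start by 262 − 55 = minute 207.
So drying can start as early as minute 133 and as late as minute 207, giving 207 − 133 = 74 minutes of slack.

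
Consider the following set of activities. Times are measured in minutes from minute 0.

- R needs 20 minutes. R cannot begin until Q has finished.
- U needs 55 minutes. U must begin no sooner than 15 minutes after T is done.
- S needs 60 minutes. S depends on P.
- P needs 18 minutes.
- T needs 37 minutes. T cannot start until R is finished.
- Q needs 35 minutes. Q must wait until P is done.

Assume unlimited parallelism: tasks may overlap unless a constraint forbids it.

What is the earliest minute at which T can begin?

P has no prerequisites, so it starts at minute 0 and finishes at minute 18.
After P (finishes minute 18), Q can start at minute 18 and finishes at minute 53.
After Q (finishes minute 53), R can start at minute 53 and finishes at minute 73.
T waits on R (finishes minute 73), so the earliest it can start is minute 73.

73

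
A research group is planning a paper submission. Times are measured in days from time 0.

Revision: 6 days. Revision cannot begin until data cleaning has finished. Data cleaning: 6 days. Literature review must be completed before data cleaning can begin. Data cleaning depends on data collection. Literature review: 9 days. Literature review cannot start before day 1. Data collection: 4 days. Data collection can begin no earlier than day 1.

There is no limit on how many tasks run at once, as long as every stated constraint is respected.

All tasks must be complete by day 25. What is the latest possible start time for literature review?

4

Nothing follows revision; the deadline of day 25 is its only limit. It must start by 25 − 6 = day 19.
Since revision (must start by day 19) depends on it, data cleaning must finish by day 19. Backing off its 6-day duration gives a latest start of day 13.
Literature review must finish before data cleaning (must start by day 13). With a 9-day duration, literature review must start by 13 − 9 = day 4.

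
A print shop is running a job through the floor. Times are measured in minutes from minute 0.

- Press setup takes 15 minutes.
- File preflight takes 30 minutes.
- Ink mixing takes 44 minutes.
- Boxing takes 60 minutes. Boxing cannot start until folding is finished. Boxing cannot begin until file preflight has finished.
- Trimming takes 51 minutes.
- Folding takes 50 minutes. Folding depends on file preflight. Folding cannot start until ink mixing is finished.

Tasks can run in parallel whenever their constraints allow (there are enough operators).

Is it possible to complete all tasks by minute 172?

Trimming can start immediately at minute 0; it finishes at minute 51.
Press setup can start immediately at minute 0; it finishes at minute 15.
Ink mixing has no prerequisites, so it starts at minute 0 and finishes at minute 44.
File preflight has no prerequisites, so it starts at minute 0 and finishes at minute 30.
Folding has to wait for file preflight (finishes minute 30); ink mixing (finishes minute 44). The latest of these is minute 44, so folding runs minute 44 to 44 + 50 = minute 94.
Boxing cannot start until folding (finishes minute 94); file preflight (finishes minute 30). The controlling bound is minute 94, so boxing finishes at 94 + 60 = minute 154.
Every task is finished by minute 154, which is no later than the deadline of 172, so the schedule is feasible.

Yes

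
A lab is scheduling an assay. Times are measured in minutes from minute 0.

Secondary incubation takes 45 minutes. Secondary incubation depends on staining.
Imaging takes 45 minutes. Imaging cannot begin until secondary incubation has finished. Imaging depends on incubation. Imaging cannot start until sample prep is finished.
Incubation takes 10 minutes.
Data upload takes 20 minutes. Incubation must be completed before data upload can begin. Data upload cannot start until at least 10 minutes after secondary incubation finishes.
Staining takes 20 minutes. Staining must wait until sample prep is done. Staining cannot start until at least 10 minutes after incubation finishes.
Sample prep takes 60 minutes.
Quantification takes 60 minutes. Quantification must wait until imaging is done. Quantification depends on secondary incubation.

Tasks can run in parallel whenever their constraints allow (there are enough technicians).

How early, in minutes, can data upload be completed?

155

Incubation has no prerequisites, so it starts at minute 0 and finishes at minute 10.
Sample prep has no prerequisites, so it starts at minute 0 and finishes at minute 60.
Staining has to wait for sample prep (finishes minute 60); incubation (finishes minute 10, plus 10-minute gap → minute 20). The latest of these is minute 60, so staining runs minute 60 to 60 + 20 = minute 80.
After staining (finishes minute 80), secondary incubation can start at minute 80 and finishes at minute 125.
For data upload: incubation (finishes minute 10); secondary incubation (finishes minute 125, plus 10-minute gap → minute 135). Taking the maximum gives a start of minute 135, and it finishes at 135 + 20 = minute 155.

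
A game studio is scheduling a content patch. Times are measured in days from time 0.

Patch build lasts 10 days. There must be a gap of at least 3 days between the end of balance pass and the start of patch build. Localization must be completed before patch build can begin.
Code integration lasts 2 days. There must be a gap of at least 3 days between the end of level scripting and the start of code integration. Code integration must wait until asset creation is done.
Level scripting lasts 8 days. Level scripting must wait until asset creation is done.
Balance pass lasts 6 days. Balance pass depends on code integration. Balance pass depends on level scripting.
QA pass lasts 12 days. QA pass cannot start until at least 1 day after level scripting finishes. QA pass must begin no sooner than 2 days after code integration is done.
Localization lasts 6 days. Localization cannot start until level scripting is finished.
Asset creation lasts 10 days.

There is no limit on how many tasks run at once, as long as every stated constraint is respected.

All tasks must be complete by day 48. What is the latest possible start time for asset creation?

6

Patch build must finish by day 48; it takes 10 days, so it must start by 48 − 10 = day 38.
Since patch build (must start by day 38, minus 3-day gap → day 35) depends on it, balance pass must finish by day 35. Backing off its 6-day duration gives a latest start of day 29.
To finish by day 48, QA pass (duration 12) must start no later than day 36.
Code integration has several dependents: balance pass (must start by day 29); QA pass (must start by day 36, minus 2-day gap → day 34). The earliest of those limits is day 29, so code integration must start by 29 − 2 = day 27.
Since patch build (must start by day 38) depends on it, localization must finish by day 38. Backing off its 6-day duration gives a latest start of day 32.
For level scripting: code integration (must start by day 27, minus 3-day gap → day 24); balance pass (must start by day 29); localization (must start by day 32); QA pass (must start by day 36, minus 1-day gap → day 35). The most restrictive is day 24; with an 8-day duration, level scripting must start by day 16.
Asset creation must finish in time for level scripting (must start by day 16); code integration (must start by day 27). The tightest is day 16, so asset creation must start by 16 − 10 = day 6.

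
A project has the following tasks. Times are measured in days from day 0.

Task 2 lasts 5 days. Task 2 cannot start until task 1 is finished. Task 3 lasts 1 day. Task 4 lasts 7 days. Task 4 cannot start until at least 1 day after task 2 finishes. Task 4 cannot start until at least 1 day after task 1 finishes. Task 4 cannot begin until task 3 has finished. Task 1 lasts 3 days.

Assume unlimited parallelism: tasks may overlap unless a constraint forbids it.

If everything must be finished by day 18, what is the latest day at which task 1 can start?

2

Nothing follows task 4; the deadline of day 18 is its only limit. It must start by 18 − 7 = day 11.
Task 2 feeds into task 4 (must start by day 11, minus 1-day gap → day 10); so task 2 must finish by day 10 and therefore start by day 5.
Task 1 feeds task 2 (must start by day 5); task 4 (must start by day 11, minus 1-day gap → day 10). Taking the minimum, task 1 must finish by day 5 and start by 5 − 3 = day 2.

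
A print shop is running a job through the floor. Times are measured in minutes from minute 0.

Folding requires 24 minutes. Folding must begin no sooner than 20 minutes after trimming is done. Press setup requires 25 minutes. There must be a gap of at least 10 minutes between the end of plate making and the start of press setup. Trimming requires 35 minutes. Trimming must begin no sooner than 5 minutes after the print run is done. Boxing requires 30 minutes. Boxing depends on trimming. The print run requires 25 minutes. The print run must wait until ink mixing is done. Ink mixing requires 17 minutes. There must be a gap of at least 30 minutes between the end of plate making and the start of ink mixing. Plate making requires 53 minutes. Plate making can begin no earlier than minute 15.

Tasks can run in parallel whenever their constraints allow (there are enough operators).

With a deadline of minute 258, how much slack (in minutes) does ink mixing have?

After its own release at minute 15, plate making can start at minute 15 and finishes at minute 68.
Ink mixing waits on plate making (finishes minute 68, plus 30-minute gap → minute 98), so it starts at minute 98 and finishes at 98 + 17 = minute 115.

Working backward from the deadline:
Folding must finish by minute 258; it takes 24 minutes, so it must start by 258 − 24 = minute 234.
Boxing must finish by minute 258; it takes 30 minutes, so it must start by 258 − 30 = minute 228.
Trimming has several dependents: folding (must start by minute 234, minus 20-minute gap → minute 214); boxing (must start by minute 228). The earliest of those limits is minute 214, so trimming must start by 214 − 35 = minute 179.
The print run feeds into trimming (must start by minute 179, minus 5-minute gap → minute 174); so the print run must finish by minute 174 and therefore start by minute 149.
Since the print run (must start by minute 149) depends on it, ink mixing must finish by minute 149. Backing off its 17-minute duration gives a latest start of minute 132.
So ink mixing can start as early as minute 98 and as late as minute 132, giving 132 − 98 = 34 minutes of slack.

34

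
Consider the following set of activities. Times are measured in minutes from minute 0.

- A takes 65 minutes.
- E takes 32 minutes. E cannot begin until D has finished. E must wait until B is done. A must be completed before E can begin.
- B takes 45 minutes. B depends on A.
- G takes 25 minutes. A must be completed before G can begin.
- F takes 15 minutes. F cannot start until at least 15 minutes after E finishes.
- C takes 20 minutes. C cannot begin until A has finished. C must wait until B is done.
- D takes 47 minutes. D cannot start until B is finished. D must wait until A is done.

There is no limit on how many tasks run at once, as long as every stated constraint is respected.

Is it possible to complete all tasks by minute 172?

A can start immediately at minute 0; it finishes at minute 65.
After A (finishes minute 65), G can start at minute 65 and finishes at minute 90.
After A (finishes minute 65), B can start at minute 65 and finishes at minute 110.
For D: B (finishes minute 110); A (finishes minute 65). Taking the maximum gives a start of minute 110, and it finishes at 110 + 47 = minute 157.
E cannot start until D (finishes minute 157); B (finishes minute 110); A (finishes minute 65). The controlling bound is minute 157, so E finishes at 157 + 32 = minute 189.
F waits on E (finishes minute 189, plus 15-minute gap → minute 204), so it starts at minute 204 and finishes at 204 + 15 = minute 219.
C has to wait for A (finishes minute 65); B (finishes minute 110). The latest of these is minute 110, so C runs minute 110 to 110 + 20 = minute 130.
The earliest everything can be done is minute 219, which is after the deadline of 172, so it is not possible.

No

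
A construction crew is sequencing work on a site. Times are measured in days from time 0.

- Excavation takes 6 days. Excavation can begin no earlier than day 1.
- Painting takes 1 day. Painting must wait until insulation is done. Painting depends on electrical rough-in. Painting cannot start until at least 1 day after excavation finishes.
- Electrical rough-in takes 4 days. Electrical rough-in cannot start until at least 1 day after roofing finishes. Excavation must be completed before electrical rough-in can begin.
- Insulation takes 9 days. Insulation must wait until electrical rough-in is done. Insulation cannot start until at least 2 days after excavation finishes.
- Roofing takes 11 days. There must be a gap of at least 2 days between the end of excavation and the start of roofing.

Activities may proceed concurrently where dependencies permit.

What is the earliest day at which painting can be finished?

35

Excavation cannot begin until its own release at day 1. It runs from day 1 to 1 + 6 = day 7.
Roofing cannot begin until excavation (finishes day 7, plus 2-day gap → day 9). It runs from day 9 to 9 + 11 = day 20.
Electrical rough-in has to wait for roofing (finishes day 20, plus 1-day gap → day 21); excavation (finishes day 7). The latest of these is day 21, so electrical rough-in runs day 21 to 21 + 4 = day 25.
For insulation: electrical rough-in (finishes day 25); excavation (finishes day 7, plus 2-day gap → day 9). Taking the maximum gives a start of day 25, and it finishes at 25 + 9 = day 34.
Painting cannot start until insulation (finishes day 34); electrical rough-in (finishes day 25); excavation (finishes day 7, plus 1-day gap → day 8). The controlling bound is day 34, so painting finishes at 34 + 1 = day 35.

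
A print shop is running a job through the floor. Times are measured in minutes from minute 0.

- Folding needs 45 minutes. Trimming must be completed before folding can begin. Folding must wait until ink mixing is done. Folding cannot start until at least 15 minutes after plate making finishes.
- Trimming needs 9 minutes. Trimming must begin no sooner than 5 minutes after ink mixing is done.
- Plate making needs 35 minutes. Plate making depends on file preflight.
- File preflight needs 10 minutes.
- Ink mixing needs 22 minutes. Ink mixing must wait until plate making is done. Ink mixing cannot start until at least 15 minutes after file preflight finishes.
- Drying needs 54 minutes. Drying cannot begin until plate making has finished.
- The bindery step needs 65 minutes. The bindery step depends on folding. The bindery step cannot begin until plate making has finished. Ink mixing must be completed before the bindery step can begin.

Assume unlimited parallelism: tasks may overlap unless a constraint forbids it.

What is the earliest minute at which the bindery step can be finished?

191

File preflight can start immediately at minute 0; it finishes at minute 10.
Plate making waits on file preflight (finishes minute 10), so it starts at minute 10 and finishes at 10 + 35 = minute 45.
Ink mixing cannot start until plate making (finishes minute 45); file preflight (finishes minute 10, plus 15-minute gap → minute 25). The controlling bound is minute 45, so ink mixing finishes at 45 + 22 = minute 67.
After ink mixing (finishes minute 67, plus 5-minute gap → minute 72), trimming can start at minute 72 and finishes at minute 81.
Folding cannot start until trimming (finishes minute 81); ink mixing (finishes minute 67); plate making (finishes minute 45, plus 15-minute gap → minute 60). The controlling bound is minute 81, so folding finishes at 81 + 45 = minute 126.
The bindery step cannot start until folding (finishes minute 126); plate making (finishes minute 45); ink mixing (finishes minute 67). The controlling bound is minute 126, so the bindery step finishes at 126 + 65 = minute 191.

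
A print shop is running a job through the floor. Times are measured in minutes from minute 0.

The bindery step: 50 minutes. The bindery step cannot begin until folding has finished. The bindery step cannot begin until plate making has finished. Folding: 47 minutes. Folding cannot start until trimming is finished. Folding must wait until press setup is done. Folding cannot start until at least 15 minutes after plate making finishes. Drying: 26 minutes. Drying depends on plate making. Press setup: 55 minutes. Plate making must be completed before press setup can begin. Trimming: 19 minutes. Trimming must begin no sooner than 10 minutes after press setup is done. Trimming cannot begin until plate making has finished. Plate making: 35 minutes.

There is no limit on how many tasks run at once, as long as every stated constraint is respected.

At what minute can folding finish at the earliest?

166

Plate making has no prerequisites, so it starts at minute 0 and finishes at minute 35.
Press setup waits on plate making (finishes minute 35), so it starts at minute 35 and finishes at 35 + 55 = minute 90.
Trimming has to wait for press setup (finishes minute 90, plus 10-minute gap → minute 100); plate making (finishes minute 35). The latest of these is minute 100, so trimming runs minute 100 to 100 + 19 = minute 119.
Folding has to wait for trimming (finishes minute 119); press setup (finishes minute 90); plate making (finishes minute 35, plus 15-minute gap → minute 50). The latest of these is minute 119, so folding runs minute 119 to 119 + 47 = minute 166.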